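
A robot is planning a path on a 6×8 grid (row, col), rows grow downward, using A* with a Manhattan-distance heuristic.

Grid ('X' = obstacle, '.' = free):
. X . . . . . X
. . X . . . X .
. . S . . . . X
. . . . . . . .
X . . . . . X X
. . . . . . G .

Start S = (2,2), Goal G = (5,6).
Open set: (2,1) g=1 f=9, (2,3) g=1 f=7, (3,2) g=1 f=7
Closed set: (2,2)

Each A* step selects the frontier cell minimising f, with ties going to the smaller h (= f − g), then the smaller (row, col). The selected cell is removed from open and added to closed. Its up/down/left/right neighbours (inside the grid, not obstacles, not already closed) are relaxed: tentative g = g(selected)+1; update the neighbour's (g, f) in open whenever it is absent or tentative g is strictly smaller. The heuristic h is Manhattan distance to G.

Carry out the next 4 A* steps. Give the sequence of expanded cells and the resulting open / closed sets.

order=[(2,3) → (2,4) → (2,5) → (2,6)]; open=[(1,3) g=2 f=9, (1,4) g=3 f=9, (1,5) g=4 f=9, (2,1) g=1 f=9, (3,2) g=1 f=7, (3,3) g=2 f=7, (3,4) g=3 f=7, (3,5) g=4 f=7, (3,6) g=5 f=7]; closed=[(2,2), (2,3), (2,4), (2,5), (2,6)]

step 1: expand (2,3) (f=7, h=6) → closed; open now [(1,3) g=2 f=9, (2,1) g=1 f=9, (2,4) g=2 f=7, (3,2) g=1 f=7, (3,3) g=2 f=7]
step 2: expand (2,4) (f=7, h=5) → closed; open now [(1,3) g=2 f=9, (1,4) g=3 f=9, (2,1) g=1 f=9, (2,5) g=3 f=7, (3,2) g=1 f=7, (3,3) g=2 f=7, (3,4) g=3 f=7]
step 3: expand (2,5) (f=7, h=4) → closed; open now [(1,3) g=2 f=9, (1,4) g=3 f=9, (1,5) g=4 f=9, (2,1) g=1 f=9, (2,6) g=4 f=7, (3,2) g=1 f=7, (3,3) g=2 f=7, (3,4) g=3 f=7, (3,5) g=4 f=7]
step 4: expand (2,6) (f=7, h=3) → closed; open now [(1,3) g=2 f=9, (1,4) g=3 f=9, (1,5) g=4 f=9, (2,1) g=1 f=9, (3,2) g=1 f=7, (3,3) g=2 f=7, (3,4) g=3 f=7, (3,5) g=4 f=7, (3,6) g=5 f=7]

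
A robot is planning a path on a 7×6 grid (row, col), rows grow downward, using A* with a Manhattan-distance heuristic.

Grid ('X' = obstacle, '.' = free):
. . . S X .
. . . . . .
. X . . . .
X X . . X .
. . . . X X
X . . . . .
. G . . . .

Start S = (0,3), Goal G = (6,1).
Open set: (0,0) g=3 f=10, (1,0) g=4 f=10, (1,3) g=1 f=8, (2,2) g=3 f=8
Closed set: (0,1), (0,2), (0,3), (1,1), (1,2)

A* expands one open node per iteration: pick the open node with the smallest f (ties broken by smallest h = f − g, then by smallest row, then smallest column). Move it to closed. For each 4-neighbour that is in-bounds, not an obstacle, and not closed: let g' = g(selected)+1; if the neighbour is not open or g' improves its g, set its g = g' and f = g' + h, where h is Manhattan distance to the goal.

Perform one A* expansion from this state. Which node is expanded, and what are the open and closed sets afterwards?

step 1: expand (2,2) (f=8, h=5) → closed; open now [(0,0) g=3 f=10, (1,0) g=4 f=10, (1,3) g=1 f=8, (2,3) g=4 f=10, (3,2) g=4 f=8]

expanded=(2,2); open=[(0,0) g=3 f=10, (1,0) g=4 f=10, (1,3) g=1 f=8, (2,3) g=4 f=10, (3,2) g=4 f=8]; closed=[(0,1), (0,2), (0,3), (1,1), (1,2), (2,2)]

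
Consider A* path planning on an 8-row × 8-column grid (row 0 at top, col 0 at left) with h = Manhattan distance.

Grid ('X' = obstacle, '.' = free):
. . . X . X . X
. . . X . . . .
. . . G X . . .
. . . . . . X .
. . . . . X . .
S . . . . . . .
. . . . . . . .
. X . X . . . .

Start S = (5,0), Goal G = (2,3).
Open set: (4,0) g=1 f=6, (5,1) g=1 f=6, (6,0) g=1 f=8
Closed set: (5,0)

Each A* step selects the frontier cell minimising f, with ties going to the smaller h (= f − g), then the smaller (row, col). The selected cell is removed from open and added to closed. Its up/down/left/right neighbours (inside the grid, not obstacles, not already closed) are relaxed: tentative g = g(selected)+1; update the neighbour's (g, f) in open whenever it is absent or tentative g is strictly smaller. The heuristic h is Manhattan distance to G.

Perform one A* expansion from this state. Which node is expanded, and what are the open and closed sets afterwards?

expanded=(4,0); open=[(3,0) g=2 f=6, (4,1) g=2 f=6, (5,1) g=1 f=6, (6,0) g=1 f=8]; closed=[(4,0), (5,0)]

step 1: expand (4,0) (f=6, h=5) → closed; open now [(3,0) g=2 f=6, (4,1) g=2 f=6, (5,1) g=1 f=6, (6,0) g=1 f=8]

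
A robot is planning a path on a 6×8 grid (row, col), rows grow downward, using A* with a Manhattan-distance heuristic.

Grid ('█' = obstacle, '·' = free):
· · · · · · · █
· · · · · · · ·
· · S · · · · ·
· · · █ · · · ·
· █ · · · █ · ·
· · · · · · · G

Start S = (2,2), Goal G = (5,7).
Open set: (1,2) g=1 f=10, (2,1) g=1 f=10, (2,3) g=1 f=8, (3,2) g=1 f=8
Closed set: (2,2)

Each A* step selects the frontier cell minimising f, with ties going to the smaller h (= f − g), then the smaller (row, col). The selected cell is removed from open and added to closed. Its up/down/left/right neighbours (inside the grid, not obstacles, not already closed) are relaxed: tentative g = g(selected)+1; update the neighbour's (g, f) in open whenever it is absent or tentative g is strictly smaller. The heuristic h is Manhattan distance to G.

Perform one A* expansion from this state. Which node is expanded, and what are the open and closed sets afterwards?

step 1: expand (2,3) (f=8, h=7) → closed; open now [(1,2) g=1 f=10, (1,3) g=2 f=10, (2,1) g=1 f=10, (2,4) g=2 f=8, (3,2) g=1 f=8]

expanded=(2,3); open=[(1,2) g=1 f=10, (1,3) g=2 f=10, (2,1) g=1 f=10, (2,4) g=2 f=8, (3,2) g=1 f=8]; closed=[(2,2), (2,3)]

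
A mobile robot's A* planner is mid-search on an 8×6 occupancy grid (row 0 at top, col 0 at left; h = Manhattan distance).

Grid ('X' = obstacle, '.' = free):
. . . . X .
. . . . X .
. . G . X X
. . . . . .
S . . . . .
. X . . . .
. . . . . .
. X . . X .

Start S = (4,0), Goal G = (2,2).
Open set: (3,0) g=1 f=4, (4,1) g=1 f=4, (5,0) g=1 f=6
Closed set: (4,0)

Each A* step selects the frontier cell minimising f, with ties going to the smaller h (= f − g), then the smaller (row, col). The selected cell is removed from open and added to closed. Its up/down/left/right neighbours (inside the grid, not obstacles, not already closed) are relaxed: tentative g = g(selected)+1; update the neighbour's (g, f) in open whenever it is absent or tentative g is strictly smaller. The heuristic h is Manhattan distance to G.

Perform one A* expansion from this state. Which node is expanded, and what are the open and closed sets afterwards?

step 1: expand (3,0) (f=4, h=3) → closed; open now [(2,0) g=2 f=4, (3,1) g=2 f=4, (4,1) g=1 f=4, (5,0) g=1 f=6]

expanded=(3,0); open=[(2,0) g=2 f=4, (3,1) g=2 f=4, (4,1) g=1 f=4, (5,0) g=1 f=6]; closed=[(3,0), (4,0)]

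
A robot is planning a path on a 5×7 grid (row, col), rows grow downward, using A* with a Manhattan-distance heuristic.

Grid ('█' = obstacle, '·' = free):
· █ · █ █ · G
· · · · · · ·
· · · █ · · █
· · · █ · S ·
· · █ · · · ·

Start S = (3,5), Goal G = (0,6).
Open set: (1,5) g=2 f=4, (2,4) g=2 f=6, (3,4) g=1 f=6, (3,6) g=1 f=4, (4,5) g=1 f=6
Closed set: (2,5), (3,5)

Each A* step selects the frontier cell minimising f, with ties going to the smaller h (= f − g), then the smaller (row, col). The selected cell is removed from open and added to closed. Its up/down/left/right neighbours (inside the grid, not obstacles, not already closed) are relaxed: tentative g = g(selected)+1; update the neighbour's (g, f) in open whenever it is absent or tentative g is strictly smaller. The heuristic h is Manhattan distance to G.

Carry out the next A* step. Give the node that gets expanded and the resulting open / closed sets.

expanded=(1,5); open=[(0,5) g=3 f=4, (1,4) g=3 f=6, (1,6) g=3 f=4, (2,4) g=2 f=6, (3,4) g=1 f=6, (3,6) g=1 f=4, (4,5) g=1 f=6]; closed=[(1,5), (2,5), (3,5)]

step 1: expand (1,5) (f=4, h=2) → closed; open now [(0,5) g=3 f=4, (1,4) g=3 f=6, (1,6) g=3 f=4, (2,4) g=2 f=6, (3,4) g=1 f=6, (3,6) g=1 f=4, (4,5) g=1 f=6]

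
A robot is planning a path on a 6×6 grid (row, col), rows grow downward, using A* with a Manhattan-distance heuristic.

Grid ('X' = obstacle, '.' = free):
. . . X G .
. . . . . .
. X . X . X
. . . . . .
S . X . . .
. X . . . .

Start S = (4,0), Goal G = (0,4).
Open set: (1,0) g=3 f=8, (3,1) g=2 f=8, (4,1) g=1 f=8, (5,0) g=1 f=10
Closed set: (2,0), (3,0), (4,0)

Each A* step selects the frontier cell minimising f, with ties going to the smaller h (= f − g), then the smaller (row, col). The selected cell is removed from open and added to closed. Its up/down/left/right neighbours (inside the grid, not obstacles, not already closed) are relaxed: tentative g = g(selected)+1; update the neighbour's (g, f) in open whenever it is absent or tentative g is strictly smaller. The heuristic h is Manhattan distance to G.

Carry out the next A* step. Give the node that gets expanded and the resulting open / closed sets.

expanded=(1,0); open=[(0,0) g=4 f=8, (1,1) g=4 f=8, (3,1) g=2 f=8, (4,1) g=1 f=8, (5,0) g=1 f=10]; closed=[(1,0), (2,0), (3,0), (4,0)]

step 1: expand (1,0) (f=8, h=5) → closed; open now [(0,0) g=4 f=8, (1,1) g=4 f=8, (3,1) g=2 f=8, (4,1) g=1 f=8, (5,0) g=1 f=10]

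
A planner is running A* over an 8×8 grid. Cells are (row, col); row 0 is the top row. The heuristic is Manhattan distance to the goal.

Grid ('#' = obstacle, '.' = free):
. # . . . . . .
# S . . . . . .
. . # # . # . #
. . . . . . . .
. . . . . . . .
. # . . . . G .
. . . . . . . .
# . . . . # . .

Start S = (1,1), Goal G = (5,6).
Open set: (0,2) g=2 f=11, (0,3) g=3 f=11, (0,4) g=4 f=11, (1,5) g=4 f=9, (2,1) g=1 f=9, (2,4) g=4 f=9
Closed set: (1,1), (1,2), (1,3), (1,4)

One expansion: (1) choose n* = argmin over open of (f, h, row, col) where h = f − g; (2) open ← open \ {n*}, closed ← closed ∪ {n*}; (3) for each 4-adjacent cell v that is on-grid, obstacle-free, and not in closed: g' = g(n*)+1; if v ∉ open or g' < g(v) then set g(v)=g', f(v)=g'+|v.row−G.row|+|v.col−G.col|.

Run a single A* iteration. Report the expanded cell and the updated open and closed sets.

expanded=(1,5); open=[(0,2) g=2 f=11, (0,3) g=3 f=11, (0,4) g=4 f=11, (0,5) g=5 f=11, (1,6) g=5 f=9, (2,1) g=1 f=9, (2,4) g=4 f=9]; closed=[(1,1), (1,2), (1,3), (1,4), (1,5)]

step 1: expand (1,5) (f=9, h=5) → closed; open now [(0,2) g=2 f=11, (0,3) g=3 f=11, (0,4) g=4 f=11, (0,5) g=5 f=11, (1,6) g=5 f=9, (2,1) g=1 f=9, (2,4) g=4 f=9]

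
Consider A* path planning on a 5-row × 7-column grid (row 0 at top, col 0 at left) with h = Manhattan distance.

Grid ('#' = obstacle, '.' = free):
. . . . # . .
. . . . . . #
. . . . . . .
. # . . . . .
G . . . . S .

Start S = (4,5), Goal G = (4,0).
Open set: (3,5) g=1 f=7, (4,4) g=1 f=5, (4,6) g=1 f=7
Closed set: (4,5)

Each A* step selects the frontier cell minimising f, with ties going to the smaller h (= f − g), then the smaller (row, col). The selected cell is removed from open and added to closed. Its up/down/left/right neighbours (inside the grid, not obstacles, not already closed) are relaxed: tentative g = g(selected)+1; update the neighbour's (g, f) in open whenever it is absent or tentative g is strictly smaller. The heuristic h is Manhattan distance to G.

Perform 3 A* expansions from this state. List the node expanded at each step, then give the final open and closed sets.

order=[(4,4) → (4,3) → (4,2)]; open=[(3,2) g=4 f=7, (3,3) g=3 f=7, (3,4) g=2 f=7, (3,5) g=1 f=7, (4,1) g=4 f=5, (4,6) g=1 f=7]; closed=[(4,2), (4,3), (4,4), (4,5)]

step 1: expand (4,4) (f=5, h=4) → closed; open now [(3,4) g=2 f=7, (3,5) g=1 f=7, (4,3) g=2 f=5, (4,6) g=1 f=7]
step 2: expand (4,3) (f=5, h=3) → closed; open now [(3,3) g=3 f=7, (3,4) g=2 f=7, (3,5) g=1 f=7, (4,2) g=3 f=5, (4,6) g=1 f=7]
step 3: expand (4,2) (f=5, h=2) → closed; open now [(3,2) g=4 f=7, (3,3) g=3 f=7, (3,4) g=2 f=7, (3,5) g=1 f=7, (4,1) g=4 f=5, (4,6) g=1 f=7]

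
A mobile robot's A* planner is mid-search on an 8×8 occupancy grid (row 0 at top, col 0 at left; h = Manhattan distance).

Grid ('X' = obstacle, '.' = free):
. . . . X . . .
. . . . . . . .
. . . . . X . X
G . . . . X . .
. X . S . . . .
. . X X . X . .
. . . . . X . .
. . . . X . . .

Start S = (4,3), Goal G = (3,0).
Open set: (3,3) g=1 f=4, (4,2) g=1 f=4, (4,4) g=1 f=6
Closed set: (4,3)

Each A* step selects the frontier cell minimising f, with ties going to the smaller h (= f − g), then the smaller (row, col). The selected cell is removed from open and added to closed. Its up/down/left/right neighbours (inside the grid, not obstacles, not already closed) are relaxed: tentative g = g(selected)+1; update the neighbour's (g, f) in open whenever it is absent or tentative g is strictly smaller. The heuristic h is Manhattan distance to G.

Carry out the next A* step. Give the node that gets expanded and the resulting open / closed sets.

step 1: expand (3,3) (f=4, h=3) → closed; open now [(2,3) g=2 f=6, (3,2) g=2 f=4, (3,4) g=2 f=6, (4,2) g=1 f=4, (4,4) g=1 f=6]

expanded=(3,3); open=[(2,3) g=2 f=6, (3,2) g=2 f=4, (3,4) g=2 f=6, (4,2) g=1 f=4, (4,4) g=1 f=6]; closed=[(3,3), (4,3)]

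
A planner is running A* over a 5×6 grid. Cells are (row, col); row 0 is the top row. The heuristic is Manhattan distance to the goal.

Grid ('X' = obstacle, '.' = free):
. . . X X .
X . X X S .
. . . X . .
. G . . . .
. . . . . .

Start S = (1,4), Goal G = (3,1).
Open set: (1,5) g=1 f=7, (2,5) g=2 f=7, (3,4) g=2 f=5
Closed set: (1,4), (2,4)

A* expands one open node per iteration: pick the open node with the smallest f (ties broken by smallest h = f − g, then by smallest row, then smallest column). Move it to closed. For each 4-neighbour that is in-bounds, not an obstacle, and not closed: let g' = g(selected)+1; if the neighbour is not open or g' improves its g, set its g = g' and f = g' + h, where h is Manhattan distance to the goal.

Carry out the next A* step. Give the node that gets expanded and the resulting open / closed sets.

expanded=(3,4); open=[(1,5) g=1 f=7, (2,5) g=2 f=7, (3,3) g=3 f=5, (3,5) g=3 f=7, (4,4) g=3 f=7]; closed=[(1,4), (2,4), (3,4)]

step 1: expand (3,4) (f=5, h=3) → closed; open now [(1,5) g=1 f=7, (2,5) g=2 f=7, (3,3) g=3 f=5, (3,5) g=3 f=7, (4,4) g=3 f=7]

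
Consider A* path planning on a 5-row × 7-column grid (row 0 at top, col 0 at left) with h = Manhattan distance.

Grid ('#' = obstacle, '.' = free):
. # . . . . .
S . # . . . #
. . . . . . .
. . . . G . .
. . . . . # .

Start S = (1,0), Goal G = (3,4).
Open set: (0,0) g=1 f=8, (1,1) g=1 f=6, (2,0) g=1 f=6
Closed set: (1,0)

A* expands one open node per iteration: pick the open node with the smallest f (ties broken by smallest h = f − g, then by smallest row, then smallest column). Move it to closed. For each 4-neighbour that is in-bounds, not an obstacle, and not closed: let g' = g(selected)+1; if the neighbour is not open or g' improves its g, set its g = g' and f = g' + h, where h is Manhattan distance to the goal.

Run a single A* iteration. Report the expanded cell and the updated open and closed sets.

step 1: expand (1,1) (f=6, h=5) → closed; open now [(0,0) g=1 f=8, (2,0) g=1 f=6, (2,1) g=2 f=6]

expanded=(1,1); open=[(0,0) g=1 f=8, (2,0) g=1 f=6, (2,1) g=2 f=6]; closed=[(1,0), (1,1)]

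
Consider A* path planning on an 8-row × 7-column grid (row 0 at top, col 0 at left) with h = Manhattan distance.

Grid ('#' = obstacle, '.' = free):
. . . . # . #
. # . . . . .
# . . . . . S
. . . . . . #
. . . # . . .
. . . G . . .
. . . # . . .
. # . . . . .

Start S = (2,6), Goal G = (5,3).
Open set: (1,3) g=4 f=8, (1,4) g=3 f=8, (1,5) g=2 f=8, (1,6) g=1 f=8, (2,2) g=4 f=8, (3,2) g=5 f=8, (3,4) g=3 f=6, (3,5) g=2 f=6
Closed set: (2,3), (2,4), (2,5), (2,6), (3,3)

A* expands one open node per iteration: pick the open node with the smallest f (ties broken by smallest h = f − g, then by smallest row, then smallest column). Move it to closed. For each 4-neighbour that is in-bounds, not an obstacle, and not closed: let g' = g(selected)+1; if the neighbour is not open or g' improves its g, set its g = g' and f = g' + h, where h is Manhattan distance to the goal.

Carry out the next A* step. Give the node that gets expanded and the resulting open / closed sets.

expanded=(3,4); open=[(1,3) g=4 f=8, (1,4) g=3 f=8, (1,5) g=2 f=8, (1,6) g=1 f=8, (2,2) g=4 f=8, (3,2) g=5 f=8, (3,5) g=2 f=6, (4,4) g=4 f=6]; closed=[(2,3), (2,4), (2,5), (2,6), (3,3), (3,4)]

step 1: expand (3,4) (f=6, h=3) → closed; open now [(1,3) g=4 f=8, (1,4) g=3 f=8, (1,5) g=2 f=8, (1,6) g=1 f=8, (2,2) g=4 f=8, (3,2) g=5 f=8, (3,5) g=2 f=6, (4,4) g=4 f=6]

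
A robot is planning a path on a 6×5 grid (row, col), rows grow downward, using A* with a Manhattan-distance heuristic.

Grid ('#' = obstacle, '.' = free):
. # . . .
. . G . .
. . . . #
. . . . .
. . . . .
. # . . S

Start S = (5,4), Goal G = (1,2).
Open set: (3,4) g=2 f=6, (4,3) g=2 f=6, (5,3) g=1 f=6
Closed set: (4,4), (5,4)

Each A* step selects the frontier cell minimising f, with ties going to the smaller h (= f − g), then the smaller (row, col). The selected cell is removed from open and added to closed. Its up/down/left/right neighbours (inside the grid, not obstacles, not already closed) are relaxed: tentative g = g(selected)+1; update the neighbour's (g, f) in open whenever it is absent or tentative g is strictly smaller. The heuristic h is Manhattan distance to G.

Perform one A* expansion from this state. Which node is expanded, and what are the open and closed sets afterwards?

expanded=(3,4); open=[(3,3) g=3 f=6, (4,3) g=2 f=6, (5,3) g=1 f=6]; closed=[(3,4), (4,4), (5,4)]

step 1: expand (3,4) (f=6, h=4) → closed; open now [(3,3) g=3 f=6, (4,3) g=2 f=6, (5,3) g=1 f=6]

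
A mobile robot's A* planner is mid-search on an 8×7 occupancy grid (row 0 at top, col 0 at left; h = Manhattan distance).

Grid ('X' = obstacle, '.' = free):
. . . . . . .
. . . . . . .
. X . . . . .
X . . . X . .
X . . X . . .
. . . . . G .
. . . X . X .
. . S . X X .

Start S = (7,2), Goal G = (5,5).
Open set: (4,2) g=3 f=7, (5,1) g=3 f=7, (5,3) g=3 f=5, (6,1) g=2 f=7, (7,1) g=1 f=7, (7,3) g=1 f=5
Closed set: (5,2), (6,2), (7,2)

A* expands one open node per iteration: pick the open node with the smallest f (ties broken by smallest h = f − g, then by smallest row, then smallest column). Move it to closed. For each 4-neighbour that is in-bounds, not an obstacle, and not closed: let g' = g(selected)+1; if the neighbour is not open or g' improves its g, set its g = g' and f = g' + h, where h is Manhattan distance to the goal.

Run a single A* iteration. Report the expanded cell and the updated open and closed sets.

expanded=(5,3); open=[(4,2) g=3 f=7, (5,1) g=3 f=7, (5,4) g=4 f=5, (6,1) g=2 f=7, (7,1) g=1 f=7, (7,3) g=1 f=5]; closed=[(5,2), (5,3), (6,2), (7,2)]

step 1: expand (5,3) (f=5, h=2) → closed; open now [(4,2) g=3 f=7, (5,1) g=3 f=7, (5,4) g=4 f=5, (6,1) g=2 f=7, (7,1) g=1 f=7, (7,3) g=1 f=5]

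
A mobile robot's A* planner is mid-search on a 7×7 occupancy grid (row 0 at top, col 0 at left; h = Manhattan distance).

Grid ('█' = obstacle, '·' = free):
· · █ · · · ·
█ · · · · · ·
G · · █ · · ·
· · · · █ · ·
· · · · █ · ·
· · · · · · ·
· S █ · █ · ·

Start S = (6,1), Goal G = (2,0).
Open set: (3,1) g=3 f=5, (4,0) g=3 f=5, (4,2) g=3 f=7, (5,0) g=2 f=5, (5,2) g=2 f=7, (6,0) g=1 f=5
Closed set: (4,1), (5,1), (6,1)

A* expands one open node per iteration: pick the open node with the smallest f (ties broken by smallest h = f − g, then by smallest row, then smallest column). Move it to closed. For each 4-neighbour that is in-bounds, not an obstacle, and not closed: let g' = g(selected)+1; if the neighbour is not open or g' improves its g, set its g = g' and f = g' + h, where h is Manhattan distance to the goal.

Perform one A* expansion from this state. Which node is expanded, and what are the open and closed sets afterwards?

step 1: expand (3,1) (f=5, h=2) → closed; open now [(2,1) g=4 f=5, (3,0) g=4 f=5, (3,2) g=4 f=7, (4,0) g=3 f=5, (4,2) g=3 f=7, (5,0) g=2 f=5, (5,2) g=2 f=7, (6,0) g=1 f=5]

expanded=(3,1); open=[(2,1) g=4 f=5, (3,0) g=4 f=5, (3,2) g=4 f=7, (4,0) g=3 f=5, (4,2) g=3 f=7, (5,0) g=2 f=5, (5,2) g=2 f=7, (6,0) g=1 f=5]; closed=[(3,1), (4,1), (5,1), (6,1)]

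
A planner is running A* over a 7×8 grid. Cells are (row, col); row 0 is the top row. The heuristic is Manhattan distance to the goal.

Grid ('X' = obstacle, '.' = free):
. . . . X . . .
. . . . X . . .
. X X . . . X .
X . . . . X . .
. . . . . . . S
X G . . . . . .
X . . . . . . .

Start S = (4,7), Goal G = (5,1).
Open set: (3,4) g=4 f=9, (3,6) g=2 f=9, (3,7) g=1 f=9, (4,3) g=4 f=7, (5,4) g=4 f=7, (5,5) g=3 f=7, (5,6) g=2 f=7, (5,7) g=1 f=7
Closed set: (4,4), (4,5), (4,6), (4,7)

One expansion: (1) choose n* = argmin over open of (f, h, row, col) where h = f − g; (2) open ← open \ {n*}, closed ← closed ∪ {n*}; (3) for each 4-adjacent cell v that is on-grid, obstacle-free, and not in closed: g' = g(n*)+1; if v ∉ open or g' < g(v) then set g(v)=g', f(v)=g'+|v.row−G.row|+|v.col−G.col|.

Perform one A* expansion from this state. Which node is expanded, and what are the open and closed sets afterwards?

expanded=(4,3); open=[(3,3) g=5 f=9, (3,4) g=4 f=9, (3,6) g=2 f=9, (3,7) g=1 f=9, (4,2) g=5 f=7, (5,3) g=5 f=7, (5,4) g=4 f=7, (5,5) g=3 f=7, (5,6) g=2 f=7, (5,7) g=1 f=7]; closed=[(4,3), (4,4), (4,5), (4,6), (4,7)]

step 1: expand (4,3) (f=7, h=3) → closed; open now [(3,3) g=5 f=9, (3,4) g=4 f=9, (3,6) g=2 f=9, (3,7) g=1 f=9, (4,2) g=5 f=7, (5,3) g=5 f=7, (5,4) g=4 f=7, (5,5) g=3 f=7, (5,6) g=2 f=7, (5,7) g=1 f=7]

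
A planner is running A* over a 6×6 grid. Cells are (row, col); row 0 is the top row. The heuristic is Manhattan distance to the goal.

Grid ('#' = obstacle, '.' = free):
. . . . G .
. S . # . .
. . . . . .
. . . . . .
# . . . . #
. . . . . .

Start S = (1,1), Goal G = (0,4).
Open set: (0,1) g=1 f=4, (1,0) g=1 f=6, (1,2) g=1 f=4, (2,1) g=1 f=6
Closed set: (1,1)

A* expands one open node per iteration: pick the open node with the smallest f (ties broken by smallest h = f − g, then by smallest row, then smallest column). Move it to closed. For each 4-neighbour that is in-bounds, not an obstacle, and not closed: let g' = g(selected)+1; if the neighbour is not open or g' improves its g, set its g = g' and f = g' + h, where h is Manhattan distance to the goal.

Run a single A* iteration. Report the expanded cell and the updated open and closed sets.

step 1: expand (0,1) (f=4, h=3) → closed; open now [(0,0) g=2 f=6, (0,2) g=2 f=4, (1,0) g=1 f=6, (1,2) g=1 f=4, (2,1) g=1 f=6]

expanded=(0,1); open=[(0,0) g=2 f=6, (0,2) g=2 f=4, (1,0) g=1 f=6, (1,2) g=1 f=4, (2,1) g=1 f=6]; closed=[(0,1), (1,1)]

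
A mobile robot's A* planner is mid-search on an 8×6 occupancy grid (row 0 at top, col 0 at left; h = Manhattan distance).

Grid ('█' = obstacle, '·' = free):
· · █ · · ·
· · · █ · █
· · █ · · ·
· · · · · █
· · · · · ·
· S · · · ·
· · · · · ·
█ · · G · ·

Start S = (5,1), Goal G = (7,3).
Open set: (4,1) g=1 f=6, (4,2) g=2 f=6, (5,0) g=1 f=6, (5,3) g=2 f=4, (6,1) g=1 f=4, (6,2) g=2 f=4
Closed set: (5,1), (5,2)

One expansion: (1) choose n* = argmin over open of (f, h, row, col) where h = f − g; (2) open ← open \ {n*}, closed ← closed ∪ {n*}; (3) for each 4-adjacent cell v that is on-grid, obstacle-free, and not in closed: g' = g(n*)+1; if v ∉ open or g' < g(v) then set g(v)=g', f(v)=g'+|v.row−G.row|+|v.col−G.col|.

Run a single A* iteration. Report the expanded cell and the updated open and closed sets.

step 1: expand (5,3) (f=4, h=2) → closed; open now [(4,1) g=1 f=6, (4,2) g=2 f=6, (4,3) g=3 f=6, (5,0) g=1 f=6, (5,4) g=3 f=6, (6,1) g=1 f=4, (6,2) g=2 f=4, (6,3) g=3 f=4]

expanded=(5,3); open=[(4,1) g=1 f=6, (4,2) g=2 f=6, (4,3) g=3 f=6, (5,0) g=1 f=6, (5,4) g=3 f=6, (6,1) g=1 f=4, (6,2) g=2 f=4, (6,3) g=3 f=4]; closed=[(5,1), (5,2), (5,3)]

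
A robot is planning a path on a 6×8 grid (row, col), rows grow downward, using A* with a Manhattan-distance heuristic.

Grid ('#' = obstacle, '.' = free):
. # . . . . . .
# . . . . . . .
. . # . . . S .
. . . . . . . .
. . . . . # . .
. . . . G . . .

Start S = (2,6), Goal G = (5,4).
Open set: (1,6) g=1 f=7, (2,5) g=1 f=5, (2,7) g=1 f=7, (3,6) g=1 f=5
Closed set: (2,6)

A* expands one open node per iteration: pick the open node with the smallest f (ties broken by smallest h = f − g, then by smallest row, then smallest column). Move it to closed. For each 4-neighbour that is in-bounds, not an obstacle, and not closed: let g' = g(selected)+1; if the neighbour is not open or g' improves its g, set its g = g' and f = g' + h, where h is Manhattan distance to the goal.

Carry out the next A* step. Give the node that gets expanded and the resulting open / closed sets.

step 1: expand (2,5) (f=5, h=4) → closed; open now [(1,5) g=2 f=7, (1,6) g=1 f=7, (2,4) g=2 f=5, (2,7) g=1 f=7, (3,5) g=2 f=5, (3,6) g=1 f=5]

expanded=(2,5); open=[(1,5) g=2 f=7, (1,6) g=1 f=7, (2,4) g=2 f=5, (2,7) g=1 f=7, (3,5) g=2 f=5, (3,6) g=1 f=5]; closed=[(2,5), (2,6)]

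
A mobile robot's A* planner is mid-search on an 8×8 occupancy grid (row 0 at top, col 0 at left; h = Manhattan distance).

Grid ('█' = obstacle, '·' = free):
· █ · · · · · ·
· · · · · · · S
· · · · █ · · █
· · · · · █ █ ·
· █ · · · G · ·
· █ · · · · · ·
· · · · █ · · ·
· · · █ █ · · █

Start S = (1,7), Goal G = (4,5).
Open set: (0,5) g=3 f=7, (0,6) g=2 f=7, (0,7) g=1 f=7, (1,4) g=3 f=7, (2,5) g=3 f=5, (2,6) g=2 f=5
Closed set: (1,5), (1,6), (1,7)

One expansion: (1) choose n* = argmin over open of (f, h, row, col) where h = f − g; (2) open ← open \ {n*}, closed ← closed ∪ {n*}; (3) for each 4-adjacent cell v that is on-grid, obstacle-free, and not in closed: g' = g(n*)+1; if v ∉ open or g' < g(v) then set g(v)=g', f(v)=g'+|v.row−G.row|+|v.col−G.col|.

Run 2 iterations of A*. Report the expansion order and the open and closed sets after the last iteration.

order=[(2,5) → (2,6)]; open=[(0,5) g=3 f=7, (0,6) g=2 f=7, (0,7) g=1 f=7, (1,4) g=3 f=7]; closed=[(1,5), (1,6), (1,7), (2,5), (2,6)]

step 1: expand (2,5) (f=5, h=2) → closed; open now [(0,5) g=3 f=7, (0,6) g=2 f=7, (0,7) g=1 f=7, (1,4) g=3 f=7, (2,6) g=2 f=5]
step 2: expand (2,6) (f=5, h=3) → closed; open now [(0,5) g=3 f=7, (0,6) g=2 f=7, (0,7) g=1 f=7, (1,4) g=3 f=7]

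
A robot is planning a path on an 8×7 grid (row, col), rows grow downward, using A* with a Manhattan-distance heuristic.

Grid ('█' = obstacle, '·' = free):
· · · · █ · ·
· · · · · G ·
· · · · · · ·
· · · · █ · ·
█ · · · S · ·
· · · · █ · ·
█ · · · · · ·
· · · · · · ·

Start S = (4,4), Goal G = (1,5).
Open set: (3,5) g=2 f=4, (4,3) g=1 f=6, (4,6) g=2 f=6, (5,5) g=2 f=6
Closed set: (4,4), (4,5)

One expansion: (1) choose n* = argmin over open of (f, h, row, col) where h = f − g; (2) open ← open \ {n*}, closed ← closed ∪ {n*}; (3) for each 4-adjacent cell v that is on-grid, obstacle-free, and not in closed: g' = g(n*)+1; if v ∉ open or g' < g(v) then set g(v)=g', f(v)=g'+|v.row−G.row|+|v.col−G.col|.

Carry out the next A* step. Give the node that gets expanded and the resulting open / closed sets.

expanded=(3,5); open=[(2,5) g=3 f=4, (3,6) g=3 f=6, (4,3) g=1 f=6, (4,6) g=2 f=6, (5,5) g=2 f=6]; closed=[(3,5), (4,4), (4,5)]

step 1: expand (3,5) (f=4, h=2) → closed; open now [(2,5) g=3 f=4, (3,6) g=3 f=6, (4,3) g=1 f=6, (4,6) g=2 f=6, (5,5) g=2 f=6]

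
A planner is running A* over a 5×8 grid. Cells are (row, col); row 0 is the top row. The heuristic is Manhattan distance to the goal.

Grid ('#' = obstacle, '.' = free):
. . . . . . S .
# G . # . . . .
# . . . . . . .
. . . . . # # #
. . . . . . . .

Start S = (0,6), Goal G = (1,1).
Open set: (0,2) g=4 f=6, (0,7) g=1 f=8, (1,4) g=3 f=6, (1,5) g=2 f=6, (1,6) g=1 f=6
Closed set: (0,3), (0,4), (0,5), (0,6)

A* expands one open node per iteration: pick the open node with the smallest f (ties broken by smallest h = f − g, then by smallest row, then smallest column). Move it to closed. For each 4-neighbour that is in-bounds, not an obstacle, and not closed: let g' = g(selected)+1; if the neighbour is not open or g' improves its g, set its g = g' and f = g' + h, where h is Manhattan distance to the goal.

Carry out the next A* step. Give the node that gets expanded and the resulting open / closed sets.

expanded=(0,2); open=[(0,1) g=5 f=6, (0,7) g=1 f=8, (1,2) g=5 f=6, (1,4) g=3 f=6, (1,5) g=2 f=6, (1,6) g=1 f=6]; closed=[(0,2), (0,3), (0,4), (0,5), (0,6)]

step 1: expand (0,2) (f=6, h=2) → closed; open now [(0,1) g=5 f=6, (0,7) g=1 f=8, (1,2) g=5 f=6, (1,4) g=3 f=6, (1,5) g=2 f=6, (1,6) g=1 f=6]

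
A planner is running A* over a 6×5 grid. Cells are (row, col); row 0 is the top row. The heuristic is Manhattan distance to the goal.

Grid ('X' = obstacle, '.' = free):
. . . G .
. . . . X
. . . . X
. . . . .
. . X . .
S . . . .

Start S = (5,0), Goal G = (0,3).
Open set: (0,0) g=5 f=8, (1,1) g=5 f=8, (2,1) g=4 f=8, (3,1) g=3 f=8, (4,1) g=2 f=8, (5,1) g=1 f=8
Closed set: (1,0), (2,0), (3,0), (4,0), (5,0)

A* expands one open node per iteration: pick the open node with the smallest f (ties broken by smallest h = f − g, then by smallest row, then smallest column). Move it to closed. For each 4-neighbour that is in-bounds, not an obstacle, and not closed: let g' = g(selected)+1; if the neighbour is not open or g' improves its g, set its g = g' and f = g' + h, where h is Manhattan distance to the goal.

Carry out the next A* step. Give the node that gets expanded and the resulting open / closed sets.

step 1: expand (0,0) (f=8, h=3) → closed; open now [(0,1) g=6 f=8, (1,1) g=5 f=8, (2,1) g=4 f=8, (3,1) g=3 f=8, (4,1) g=2 f=8, (5,1) g=1 f=8]

expanded=(0,0); open=[(0,1) g=6 f=8, (1,1) g=5 f=8, (2,1) g=4 f=8, (3,1) g=3 f=8, (4,1) g=2 f=8, (5,1) g=1 f=8]; closed=[(0,0), (1,0), (2,0), (3,0), (4,0), (5,0)]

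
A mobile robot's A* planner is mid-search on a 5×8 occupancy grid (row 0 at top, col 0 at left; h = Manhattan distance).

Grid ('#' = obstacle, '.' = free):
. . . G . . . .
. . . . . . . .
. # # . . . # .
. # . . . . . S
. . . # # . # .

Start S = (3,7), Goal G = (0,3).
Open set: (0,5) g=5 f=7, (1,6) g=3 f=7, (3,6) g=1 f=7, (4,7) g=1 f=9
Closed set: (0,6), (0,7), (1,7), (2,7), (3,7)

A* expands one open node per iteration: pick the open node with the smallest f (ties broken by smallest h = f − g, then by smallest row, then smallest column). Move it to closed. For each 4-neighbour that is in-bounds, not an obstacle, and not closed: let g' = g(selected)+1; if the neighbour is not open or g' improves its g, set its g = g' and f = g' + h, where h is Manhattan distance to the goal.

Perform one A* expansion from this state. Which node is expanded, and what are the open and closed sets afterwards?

expanded=(0,5); open=[(0,4) g=6 f=7, (1,5) g=6 f=9, (1,6) g=3 f=7, (3,6) g=1 f=7, (4,7) g=1 f=9]; closed=[(0,5), (0,6), (0,7), (1,7), (2,7), (3,7)]

step 1: expand (0,5) (f=7, h=2) → closed; open now [(0,4) g=6 f=7, (1,5) g=6 f=9, (1,6) g=3 f=7, (3,6) g=1 f=7, (4,7) g=1 f=9]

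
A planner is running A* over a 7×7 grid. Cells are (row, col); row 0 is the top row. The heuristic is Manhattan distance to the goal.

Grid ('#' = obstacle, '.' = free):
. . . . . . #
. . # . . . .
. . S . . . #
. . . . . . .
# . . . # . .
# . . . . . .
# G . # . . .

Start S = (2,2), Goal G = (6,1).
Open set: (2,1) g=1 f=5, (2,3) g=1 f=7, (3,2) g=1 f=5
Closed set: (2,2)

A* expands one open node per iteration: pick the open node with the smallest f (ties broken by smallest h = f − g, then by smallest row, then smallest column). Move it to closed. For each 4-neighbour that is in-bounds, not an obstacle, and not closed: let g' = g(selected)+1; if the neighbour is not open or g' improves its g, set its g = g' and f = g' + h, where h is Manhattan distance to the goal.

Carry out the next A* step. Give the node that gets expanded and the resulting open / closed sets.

step 1: expand (2,1) (f=5, h=4) → closed; open now [(1,1) g=2 f=7, (2,0) g=2 f=7, (2,3) g=1 f=7, (3,1) g=2 f=5, (3,2) g=1 f=5]

expanded=(2,1); open=[(1,1) g=2 f=7, (2,0) g=2 f=7, (2,3) g=1 f=7, (3,1) g=2 f=5, (3,2) g=1 f=5]; closed=[(2,1), (2,2)]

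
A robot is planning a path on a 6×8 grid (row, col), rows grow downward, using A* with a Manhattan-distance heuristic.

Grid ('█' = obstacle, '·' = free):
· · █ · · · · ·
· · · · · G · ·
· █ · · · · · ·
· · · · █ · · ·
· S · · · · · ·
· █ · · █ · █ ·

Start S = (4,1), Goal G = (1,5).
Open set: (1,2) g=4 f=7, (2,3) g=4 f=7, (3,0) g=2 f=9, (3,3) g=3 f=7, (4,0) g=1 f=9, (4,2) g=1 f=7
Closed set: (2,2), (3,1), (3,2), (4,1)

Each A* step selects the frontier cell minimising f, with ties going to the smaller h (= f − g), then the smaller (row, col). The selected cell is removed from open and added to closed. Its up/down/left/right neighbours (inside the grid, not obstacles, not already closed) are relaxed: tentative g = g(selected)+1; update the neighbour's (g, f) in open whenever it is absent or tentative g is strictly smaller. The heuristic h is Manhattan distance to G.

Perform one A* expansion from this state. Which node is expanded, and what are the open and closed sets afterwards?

expanded=(1,2); open=[(1,1) g=5 f=9, (1,3) g=5 f=7, (2,3) g=4 f=7, (3,0) g=2 f=9, (3,3) g=3 f=7, (4,0) g=1 f=9, (4,2) g=1 f=7]; closed=[(1,2), (2,2), (3,1), (3,2), (4,1)]

step 1: expand (1,2) (f=7, h=3) → closed; open now [(1,1) g=5 f=9, (1,3) g=5 f=7, (2,3) g=4 f=7, (3,0) g=2 f=9, (3,3) g=3 f=7, (4,0) g=1 f=9, (4,2) g=1 f=7]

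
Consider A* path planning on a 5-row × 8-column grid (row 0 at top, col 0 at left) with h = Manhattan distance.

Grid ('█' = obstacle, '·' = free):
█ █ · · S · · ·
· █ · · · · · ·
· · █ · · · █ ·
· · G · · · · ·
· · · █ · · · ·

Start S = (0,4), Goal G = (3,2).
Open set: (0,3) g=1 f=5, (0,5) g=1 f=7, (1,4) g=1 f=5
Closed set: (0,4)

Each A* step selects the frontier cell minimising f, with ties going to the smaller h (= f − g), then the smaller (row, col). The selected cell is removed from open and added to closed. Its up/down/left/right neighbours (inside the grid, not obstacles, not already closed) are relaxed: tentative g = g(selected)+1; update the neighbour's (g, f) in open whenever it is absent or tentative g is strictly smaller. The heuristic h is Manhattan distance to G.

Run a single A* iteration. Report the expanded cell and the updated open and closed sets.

expanded=(0,3); open=[(0,2) g=2 f=5, (0,5) g=1 f=7, (1,3) g=2 f=5, (1,4) g=1 f=5]; closed=[(0,3), (0,4)]

step 1: expand (0,3) (f=5, h=4) → closed; open now [(0,2) g=2 f=5, (0,5) g=1 f=7, (1,3) g=2 f=5, (1,4) g=1 f=5]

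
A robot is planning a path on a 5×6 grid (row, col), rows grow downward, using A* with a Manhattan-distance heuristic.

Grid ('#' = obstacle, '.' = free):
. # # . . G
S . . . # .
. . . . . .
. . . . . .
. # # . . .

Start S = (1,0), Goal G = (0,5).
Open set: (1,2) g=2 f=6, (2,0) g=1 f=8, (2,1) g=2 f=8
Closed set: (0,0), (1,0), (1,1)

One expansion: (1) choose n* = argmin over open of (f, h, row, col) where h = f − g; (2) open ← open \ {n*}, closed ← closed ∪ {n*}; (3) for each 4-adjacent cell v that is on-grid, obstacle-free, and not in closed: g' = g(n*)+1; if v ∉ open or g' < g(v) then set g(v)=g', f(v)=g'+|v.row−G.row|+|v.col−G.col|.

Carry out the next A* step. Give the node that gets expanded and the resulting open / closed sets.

expanded=(1,2); open=[(1,3) g=3 f=6, (2,0) g=1 f=8, (2,1) g=2 f=8, (2,2) g=3 f=8]; closed=[(0,0), (1,0), (1,1), (1,2)]

step 1: expand (1,2) (f=6, h=4) → closed; open now [(1,3) g=3 f=6, (2,0) g=1 f=8, (2,1) g=2 f=8, (2,2) g=3 f=8]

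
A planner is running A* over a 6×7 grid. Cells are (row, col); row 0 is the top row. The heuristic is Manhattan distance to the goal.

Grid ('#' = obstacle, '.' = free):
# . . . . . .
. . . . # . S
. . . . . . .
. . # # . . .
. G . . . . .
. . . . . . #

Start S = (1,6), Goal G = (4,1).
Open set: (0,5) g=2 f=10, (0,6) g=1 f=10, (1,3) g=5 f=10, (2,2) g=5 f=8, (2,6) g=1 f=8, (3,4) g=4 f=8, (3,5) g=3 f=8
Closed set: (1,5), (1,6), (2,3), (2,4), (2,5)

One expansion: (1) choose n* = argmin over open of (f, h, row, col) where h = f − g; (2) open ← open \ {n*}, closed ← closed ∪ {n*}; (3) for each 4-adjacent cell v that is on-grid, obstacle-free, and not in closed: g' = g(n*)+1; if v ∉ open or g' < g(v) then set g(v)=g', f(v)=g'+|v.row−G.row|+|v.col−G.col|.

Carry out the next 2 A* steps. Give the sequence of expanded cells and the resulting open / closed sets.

step 1: expand (2,2) (f=8, h=3) → closed; open now [(0,5) g=2 f=10, (0,6) g=1 f=10, (1,2) g=6 f=10, (1,3) g=5 f=10, (2,1) g=6 f=8, (2,6) g=1 f=8, (3,4) g=4 f=8, (3,5) g=3 f=8]
step 2: expand (2,1) (f=8, h=2) → closed; open now [(0,5) g=2 f=10, (0,6) g=1 f=10, (1,1) g=7 f=10, (1,2) g=6 f=10, (1,3) g=5 f=10, (2,0) g=7 f=10, (2,6) g=1 f=8, (3,1) g=7 f=8, (3,4) g=4 f=8, (3,5) g=3 f=8]

order=[(2,2) → (2,1)]; open=[(0,5) g=2 f=10, (0,6) g=1 f=10, (1,1) g=7 f=10, (1,2) g=6 f=10, (1,3) g=5 f=10, (2,0) g=7 f=10, (2,6) g=1 f=8, (3,1) g=7 f=8, (3,4) g=4 f=8, (3,5) g=3 f=8]; closed=[(1,5), (1,6), (2,1), (2,2), (2,3), (2,4), (2,5)]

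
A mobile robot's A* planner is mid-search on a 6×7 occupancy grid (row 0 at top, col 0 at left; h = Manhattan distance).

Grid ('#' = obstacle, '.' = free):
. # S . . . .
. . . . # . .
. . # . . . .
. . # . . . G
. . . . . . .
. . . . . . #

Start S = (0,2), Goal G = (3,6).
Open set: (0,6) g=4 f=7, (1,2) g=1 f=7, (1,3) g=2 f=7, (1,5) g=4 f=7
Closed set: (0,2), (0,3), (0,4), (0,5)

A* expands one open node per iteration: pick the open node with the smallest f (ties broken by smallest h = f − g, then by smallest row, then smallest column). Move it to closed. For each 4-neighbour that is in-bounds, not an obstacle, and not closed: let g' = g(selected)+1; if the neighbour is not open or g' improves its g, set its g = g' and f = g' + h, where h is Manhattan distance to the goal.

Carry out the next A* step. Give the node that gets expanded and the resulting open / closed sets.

step 1: expand (0,6) (f=7, h=3) → closed; open now [(1,2) g=1 f=7, (1,3) g=2 f=7, (1,5) g=4 f=7, (1,6) g=5 f=7]

expanded=(0,6); open=[(1,2) g=1 f=7, (1,3) g=2 f=7, (1,5) g=4 f=7, (1,6) g=5 f=7]; closed=[(0,2), (0,3), (0,4), (0,5), (0,6)]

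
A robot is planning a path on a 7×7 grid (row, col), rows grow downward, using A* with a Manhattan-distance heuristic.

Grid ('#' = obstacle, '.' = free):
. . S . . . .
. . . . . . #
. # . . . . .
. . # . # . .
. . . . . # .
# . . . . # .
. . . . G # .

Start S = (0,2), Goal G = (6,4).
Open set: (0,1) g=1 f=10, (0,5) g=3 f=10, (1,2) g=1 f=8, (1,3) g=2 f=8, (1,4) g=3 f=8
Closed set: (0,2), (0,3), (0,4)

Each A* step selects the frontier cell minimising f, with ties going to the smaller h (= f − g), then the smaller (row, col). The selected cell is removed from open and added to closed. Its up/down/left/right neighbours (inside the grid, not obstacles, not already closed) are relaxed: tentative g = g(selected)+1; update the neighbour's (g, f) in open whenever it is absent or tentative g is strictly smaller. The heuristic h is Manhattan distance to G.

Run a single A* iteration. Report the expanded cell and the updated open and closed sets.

step 1: expand (1,4) (f=8, h=5) → closed; open now [(0,1) g=1 f=10, (0,5) g=3 f=10, (1,2) g=1 f=8, (1,3) g=2 f=8, (1,5) g=4 f=10, (2,4) g=4 f=8]

expanded=(1,4); open=[(0,1) g=1 f=10, (0,5) g=3 f=10, (1,2) g=1 f=8, (1,3) g=2 f=8, (1,5) g=4 f=10, (2,4) g=4 f=8]; closed=[(0,2), (0,3), (0,4), (1,4)]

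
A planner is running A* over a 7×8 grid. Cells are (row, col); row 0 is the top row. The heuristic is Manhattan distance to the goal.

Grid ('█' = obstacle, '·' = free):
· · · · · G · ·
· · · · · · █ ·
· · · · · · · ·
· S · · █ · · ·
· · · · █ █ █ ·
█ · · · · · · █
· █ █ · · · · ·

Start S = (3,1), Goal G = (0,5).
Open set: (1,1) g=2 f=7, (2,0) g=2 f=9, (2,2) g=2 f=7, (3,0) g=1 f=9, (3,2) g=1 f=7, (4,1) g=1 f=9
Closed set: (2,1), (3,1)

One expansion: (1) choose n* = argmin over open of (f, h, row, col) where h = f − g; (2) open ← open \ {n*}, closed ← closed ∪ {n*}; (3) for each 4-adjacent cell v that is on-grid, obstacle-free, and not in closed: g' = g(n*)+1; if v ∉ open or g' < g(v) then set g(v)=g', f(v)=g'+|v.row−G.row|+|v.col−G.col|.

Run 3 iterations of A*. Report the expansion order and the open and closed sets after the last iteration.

step 1: expand (1,1) (f=7, h=5) → closed; open now [(0,1) g=3 f=7, (1,0) g=3 f=9, (1,2) g=3 f=7, (2,0) g=2 f=9, (2,2) g=2 f=7, (3,0) g=1 f=9, (3,2) g=1 f=7, (4,1) g=1 f=9]
step 2: expand (0,1) (f=7, h=4) → closed; open now [(0,0) g=4 f=9, (0,2) g=4 f=7, (1,0) g=3 f=9, (1,2) g=3 f=7, (2,0) g=2 f=9, (2,2) g=2 f=7, (3,0) g=1 f=9, (3,2) g=1 f=7, (4,1) g=1 f=9]
step 3: expand (0,2) (f=7, h=3) → closed; open now [(0,0) g=4 f=9, (0,3) g=5 f=7, (1,0) g=3 f=9, (1,2) g=3 f=7, (2,0) g=2 f=9, (2,2) g=2 f=7, (3,0) g=1 f=9, (3,2) g=1 f=7, (4,1) g=1 f=9]

order=[(1,1) → (0,1) → (0,2)]; open=[(0,0) g=4 f=9, (0,3) g=5 f=7, (1,0) g=3 f=9, (1,2) g=3 f=7, (2,0) g=2 f=9, (2,2) g=2 f=7, (3,0) g=1 f=9, (3,2) g=1 f=7, (4,1) g=1 f=9]; closed=[(0,1), (0,2), (1,1), (2,1), (3,1)]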